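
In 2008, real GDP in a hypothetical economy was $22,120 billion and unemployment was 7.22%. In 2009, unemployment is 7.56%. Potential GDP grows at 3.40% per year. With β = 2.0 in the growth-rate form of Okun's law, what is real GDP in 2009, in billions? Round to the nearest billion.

Δu = 7.56 - 7.22 = 0.34 points.
Okun's law (growth form): g_Y = g_Y* - β × Δu = 3.40 - 2.0 × (0.34) = 3.4 - 0.68 = 2.72%.
Real GDP in the next year = 22120 × (1 + 2.72/100) = 22120 × 1.0272 ≈ 22722 billion.

$22,722 billion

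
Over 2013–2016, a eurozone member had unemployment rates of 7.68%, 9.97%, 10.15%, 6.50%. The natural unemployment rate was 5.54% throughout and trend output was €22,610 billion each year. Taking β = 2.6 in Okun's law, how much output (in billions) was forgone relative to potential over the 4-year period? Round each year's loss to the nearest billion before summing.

€7,136 billion

Year 2013: gap = -2.6 × (7.68 - 5.54) = -5.564%, loss ≈ 22610 × 5.564/100 ≈ 1258.
Year 2014: gap = -2.6 × (9.97 - 5.54) = -11.518%, loss ≈ 22610 × 11.518/100 ≈ 2604.
Year 2015: gap = -2.6 × (10.15 - 5.54) = -11.986%, loss ≈ 22610 × 11.986/100 ≈ 2710.
Year 2016: gap = -2.6 × (6.5 - 5.54) = -2.496%, loss ≈ 22610 × 2.496/100 ≈ 564.
Total lost output = 1258 + 2604 + 2710 + 564 = 7136 billion.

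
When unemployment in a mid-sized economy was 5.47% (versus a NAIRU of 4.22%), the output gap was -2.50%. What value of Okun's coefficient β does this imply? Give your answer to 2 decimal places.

Okun's law: output gap = -β × (u - u*).
-2.50 = -β × (5.47 - 4.22) = -β × 1.25, so β = 2.5/1.25 = 2.00.

β ≈ 2.00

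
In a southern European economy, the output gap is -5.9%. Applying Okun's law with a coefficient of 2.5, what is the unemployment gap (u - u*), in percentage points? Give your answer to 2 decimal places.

Okun's law: output gap = -β × (u - u*), so u - u* = -(output gap)/β.
u - u* = -(-5.9)/2.5 = 2.36 percentage points.

2.36 percentage points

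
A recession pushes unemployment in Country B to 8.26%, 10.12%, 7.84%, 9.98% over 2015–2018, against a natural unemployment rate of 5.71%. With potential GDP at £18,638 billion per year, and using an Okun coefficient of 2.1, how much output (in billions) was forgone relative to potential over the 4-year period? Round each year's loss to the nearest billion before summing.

£5,229 billion

Year 2015: gap = -2.1 × (8.26 - 5.71) = -5.355%, loss ≈ 18638 × 5.355/100 ≈ 998.
Year 2016: gap = -2.1 × (10.12 - 5.71) = -9.261%, loss ≈ 18638 × 9.261/100 ≈ 1726.
Year 2017: gap = -2.1 × (7.84 - 5.71) = -4.473%, loss ≈ 18638 × 4.473/100 ≈ 834.
Year 2018: gap = -2.1 × (9.98 - 5.71) = -8.967%, loss ≈ 18638 × 8.967/100 ≈ 1671.
Total lost output = 998 + 1726 + 834 + 1671 = 5229 billion.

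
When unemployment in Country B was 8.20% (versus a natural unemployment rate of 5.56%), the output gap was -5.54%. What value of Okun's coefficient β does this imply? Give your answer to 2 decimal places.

Okun's law: output gap = -β × (u - u*).
-5.54 = -β × (8.2 - 5.56) = -β × 2.64, so β = 5.54/2.64 = 2.10.

β ≈ 2.10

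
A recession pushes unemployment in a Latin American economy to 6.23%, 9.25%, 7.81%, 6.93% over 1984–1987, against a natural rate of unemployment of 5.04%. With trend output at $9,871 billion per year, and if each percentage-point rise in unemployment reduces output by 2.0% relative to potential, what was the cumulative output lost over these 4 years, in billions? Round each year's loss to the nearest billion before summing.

Year 1984: gap = -2.0 × (6.23 - 5.04) = -2.38%, loss ≈ 9871 × 2.38/100 ≈ 235.
Year 1985: gap = -2.0 × (9.25 - 5.04) = -8.42%, loss ≈ 9871 × 8.42/100 ≈ 831.
Year 1986: gap = -2.0 × (7.81 - 5.04) = -5.54%, loss ≈ 9871 × 5.54/100 ≈ 547.
Year 1987: gap = -2.0 × (6.93 - 5.04) = -3.78%, loss ≈ 9871 × 3.78/100 ≈ 373.
Total lost output = 235 + 831 + 547 + 373 = 1986 billion.

$1,986 billion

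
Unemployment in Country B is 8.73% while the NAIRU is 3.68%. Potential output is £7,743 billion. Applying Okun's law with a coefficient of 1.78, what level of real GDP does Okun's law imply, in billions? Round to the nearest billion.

Unemployment gap = 8.73 - 3.68 = 5.05 points, so the output gap is -1.78 × 5.05 = -8.989%.
Actual GDP = 7743 × (1 - 8.989/100) = 7743 × 0.91011 ≈ 7047 billion.

£7,047 billion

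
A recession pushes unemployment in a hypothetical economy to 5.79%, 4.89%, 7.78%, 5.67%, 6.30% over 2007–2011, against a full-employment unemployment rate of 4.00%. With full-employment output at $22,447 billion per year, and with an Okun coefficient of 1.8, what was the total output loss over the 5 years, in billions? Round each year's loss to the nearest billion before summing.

Year 2007: gap = -1.8 × (5.79 - 4) = -3.222%, loss ≈ 22447 × 3.222/100 ≈ 723.
Year 2008: gap = -1.8 × (4.89 - 4) = -1.602%, loss ≈ 22447 × 1.602/100 ≈ 360.
Year 2009: gap = -1.8 × (7.78 - 4) = -6.804%, loss ≈ 22447 × 6.804/100 ≈ 1527.
Year 2010: gap = -1.8 × (5.67 - 4) = -3.006%, loss ≈ 22447 × 3.006/100 ≈ 675.
Year 2011: gap = -1.8 × (6.3 - 4) = -4.14%, loss ≈ 22447 × 4.14/100 ≈ 929.
Total lost output = 723 + 360 + 1527 + 675 + 929 = 4214 billion.

$4,214 billion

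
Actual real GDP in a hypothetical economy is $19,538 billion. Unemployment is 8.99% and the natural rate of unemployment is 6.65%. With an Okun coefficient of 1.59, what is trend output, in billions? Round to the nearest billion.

Unemployment gap = 8.99 - 6.65 = 2.34 points, so output gap = -1.59 × 2.34 = -3.7206%.
Since Y = Y* × (1 + gap/100), Y* = 19538/0.962794 ≈ 20293 billion.

$20,293 billion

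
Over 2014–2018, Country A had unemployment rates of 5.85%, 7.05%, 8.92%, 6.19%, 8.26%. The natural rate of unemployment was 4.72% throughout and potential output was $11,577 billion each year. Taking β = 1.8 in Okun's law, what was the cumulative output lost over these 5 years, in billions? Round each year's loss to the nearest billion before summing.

$2,640 billion

Year 2014: gap = -1.8 × (5.85 - 4.72) = -2.034%, loss ≈ 11577 × 2.034/100 ≈ 235.
Year 2015: gap = -1.8 × (7.05 - 4.72) = -4.194%, loss ≈ 11577 × 4.194/100 ≈ 486.
Year 2016: gap = -1.8 × (8.92 - 4.72) = -7.56%, loss ≈ 11577 × 7.56/100 ≈ 875.
Year 2017: gap = -1.8 × (6.19 - 4.72) = -2.646%, loss ≈ 11577 × 2.646/100 ≈ 306.
Year 2018: gap = -1.8 × (8.26 - 4.72) = -6.372%, loss ≈ 11577 × 6.372/100 ≈ 738.
Total lost output = 235 + 486 + 875 + 306 + 738 = 2640 billion.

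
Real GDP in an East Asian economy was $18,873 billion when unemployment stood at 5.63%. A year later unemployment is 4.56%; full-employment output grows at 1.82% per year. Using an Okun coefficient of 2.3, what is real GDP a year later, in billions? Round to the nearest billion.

$19,681 billion

Δu = 4.56 - 5.63 = -1.07 points.
Okun's law (growth form): g_Y = g_Y* - β × Δu = 1.82 - 2.3 × (-1.07) = 1.82 + 2.461 = 4.281%.
Real GDP in the next year = 18873 × (1 + 4.281/100) = 18873 × 1.04281 ≈ 19681 billion.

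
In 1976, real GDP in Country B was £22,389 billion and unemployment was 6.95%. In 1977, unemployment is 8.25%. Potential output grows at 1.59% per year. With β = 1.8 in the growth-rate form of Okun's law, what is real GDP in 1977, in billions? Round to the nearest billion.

£22,221 billion

Δu = 8.25 - 6.95 = 1.3 points.
Okun's law (growth form): g_Y = g_Y* - β × Δu = 1.59 - 1.8 × (1.30) = 1.59 - 2.34 = -0.75%.
Real GDP in the next year = 22389 × (1 - 0.75/100) = 22389 × 0.9925 ≈ 22221 billion.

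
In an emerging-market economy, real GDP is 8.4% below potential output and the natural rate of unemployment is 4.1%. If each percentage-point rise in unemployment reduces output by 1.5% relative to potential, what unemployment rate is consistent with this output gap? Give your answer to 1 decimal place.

9.7%

From Okun's law, u - u* = -(output gap)/β = -(-8.4)/1.5 = 5.6 points.
So u = 4.1 + 5.6 = 9.7%.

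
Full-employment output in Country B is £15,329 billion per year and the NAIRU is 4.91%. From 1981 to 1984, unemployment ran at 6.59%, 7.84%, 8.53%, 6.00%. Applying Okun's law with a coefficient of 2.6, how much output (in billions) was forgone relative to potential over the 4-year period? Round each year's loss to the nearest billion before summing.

£3,715 billion

Year 1981: gap = -2.6 × (6.59 - 4.91) = -4.368%, loss ≈ 15329 × 4.368/100 ≈ 670.
Year 1982: gap = -2.6 × (7.84 - 4.91) = -7.618%, loss ≈ 15329 × 7.618/100 ≈ 1168.
Year 1983: gap = -2.6 × (8.53 - 4.91) = -9.412%, loss ≈ 15329 × 9.412/100 ≈ 1443.
Year 1984: gap = -2.6 × (6 - 4.91) = -2.834%, loss ≈ 15329 × 2.834/100 ≈ 434.
Total lost output = 670 + 1168 + 1443 + 434 = 3715 billion.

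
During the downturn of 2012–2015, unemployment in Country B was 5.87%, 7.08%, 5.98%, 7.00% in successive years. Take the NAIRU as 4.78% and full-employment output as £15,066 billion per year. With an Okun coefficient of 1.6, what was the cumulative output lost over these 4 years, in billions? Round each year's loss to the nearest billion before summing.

£1,641 billion

Year 2012: gap = -1.6 × (5.87 - 4.78) = -1.744%, loss ≈ 15066 × 1.744/100 ≈ 263.
Year 2013: gap = -1.6 × (7.08 - 4.78) = -3.68%, loss ≈ 15066 × 3.68/100 ≈ 554.
Year 2014: gap = -1.6 × (5.98 - 4.78) = -1.92%, loss ≈ 15066 × 1.92/100 ≈ 289.
Year 2015: gap = -1.6 × (7 - 4.78) = -3.552%, loss ≈ 15066 × 3.552/100 ≈ 535.
Total lost output = 263 + 554 + 289 + 535 = 1641 billion.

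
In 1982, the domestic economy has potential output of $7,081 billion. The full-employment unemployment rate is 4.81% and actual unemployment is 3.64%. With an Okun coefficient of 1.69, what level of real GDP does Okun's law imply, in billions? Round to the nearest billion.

Unemployment gap = 3.64 - 4.81 = -1.17 points, so the output gap is -1.69 × (-1.17) = 1.9773%.
Actual GDP = 7081 × (1 + 1.9773/100) = 7081 × 1.019773 ≈ 7221 billion.

$7,221 billion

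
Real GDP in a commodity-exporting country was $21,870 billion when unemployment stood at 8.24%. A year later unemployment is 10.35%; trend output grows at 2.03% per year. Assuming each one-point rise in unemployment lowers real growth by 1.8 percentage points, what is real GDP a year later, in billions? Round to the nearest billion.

Δu = 10.35 - 8.24 = 2.11 points.
Okun's law (growth form): g_Y = g_Y* - β × Δu = 2.03 - 1.8 × (2.11) = 2.03 - 3.798 = -1.768%.
Real GDP in the next year = 21870 × (1 - 1.768/100) = 21870 × 0.98232 ≈ 21483 billion.

$21,483 billion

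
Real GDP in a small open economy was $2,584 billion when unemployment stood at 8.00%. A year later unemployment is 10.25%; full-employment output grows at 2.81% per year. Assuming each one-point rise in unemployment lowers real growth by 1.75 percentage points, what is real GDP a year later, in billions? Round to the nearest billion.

$2,555 billion

Δu = 10.25 - 8 = 2.25 points.
Okun's law (growth form): g_Y = g_Y* - β × Δu = 2.81 - 1.75 × (2.25) = 2.81 - 3.9375 = -1.1275%.
Real GDP in the next year = 2584 × (1 - 1.1275/100) = 2584 × 0.988725 ≈ 2555 billion.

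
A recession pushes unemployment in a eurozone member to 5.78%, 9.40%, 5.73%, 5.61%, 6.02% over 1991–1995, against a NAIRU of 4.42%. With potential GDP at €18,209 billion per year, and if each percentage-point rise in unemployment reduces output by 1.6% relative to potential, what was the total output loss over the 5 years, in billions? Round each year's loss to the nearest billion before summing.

Year 1991: gap = -1.6 × (5.78 - 4.42) = -2.176%, loss ≈ 18209 × 2.176/100 ≈ 396.
Year 1992: gap = -1.6 × (9.4 - 4.42) = -7.968%, loss ≈ 18209 × 7.968/100 ≈ 1451.
Year 1993: gap = -1.6 × (5.73 - 4.42) = -2.096%, loss ≈ 18209 × 2.096/100 ≈ 382.
Year 1994: gap = -1.6 × (5.61 - 4.42) = -1.904%, loss ≈ 18209 × 1.904/100 ≈ 347.
Year 1995: gap = -1.6 × (6.02 - 4.42) = -2.56%, loss ≈ 18209 × 2.56/100 ≈ 466.
Total lost output = 396 + 1451 + 382 + 347 + 466 = 3042 billion.

€3,042 billion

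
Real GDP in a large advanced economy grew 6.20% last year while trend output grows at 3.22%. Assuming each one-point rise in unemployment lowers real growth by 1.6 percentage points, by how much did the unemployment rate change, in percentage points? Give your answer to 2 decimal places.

Growth-rate Okun's law: g_Y = g_Y* - β × Δu, so Δu = (g_Y* - g_Y)/β.
Δu = (3.22 - 6.2)/1.6 = -2.98/1.6 = -1.86 percentage points.

-1.86 percentage points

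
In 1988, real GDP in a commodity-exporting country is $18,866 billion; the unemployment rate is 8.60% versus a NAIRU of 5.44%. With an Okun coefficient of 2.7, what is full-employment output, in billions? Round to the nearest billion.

$20,626 billion

Unemployment gap = 8.6 - 5.44 = 3.16 points, so output gap = -2.7 × 3.16 = -8.532%.
Since Y = Y* × (1 + gap/100), Y* = 18866/0.91468 ≈ 20626 billion.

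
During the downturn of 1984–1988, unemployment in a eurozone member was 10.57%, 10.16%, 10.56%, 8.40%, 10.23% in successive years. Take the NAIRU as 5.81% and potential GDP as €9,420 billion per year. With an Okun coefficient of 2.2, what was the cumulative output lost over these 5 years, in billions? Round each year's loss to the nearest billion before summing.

€4,324 billion

Year 1984: gap = -2.2 × (10.57 - 5.81) = -10.472%, loss ≈ 9420 × 10.472/100 ≈ 986.
Year 1985: gap = -2.2 × (10.16 - 5.81) = -9.57%, loss ≈ 9420 × 9.57/100 ≈ 901.
Year 1986: gap = -2.2 × (10.56 - 5.81) = -10.45%, loss ≈ 9420 × 10.45/100 ≈ 984.
Year 1987: gap = -2.2 × (8.4 - 5.81) = -5.698%, loss ≈ 9420 × 5.698/100 ≈ 537.
Year 1988: gap = -2.2 × (10.23 - 5.81) = -9.724%, loss ≈ 9420 × 9.724/100 ≈ 916.
Total lost output = 986 + 901 + 984 + 537 + 916 = 4324 billion.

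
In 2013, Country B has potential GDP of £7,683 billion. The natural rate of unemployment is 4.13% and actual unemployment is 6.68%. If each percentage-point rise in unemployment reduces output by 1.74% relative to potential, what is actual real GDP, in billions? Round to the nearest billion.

Unemployment gap = 6.68 - 4.13 = 2.55 points, so the output gap is -1.74 × 2.55 = -4.437%.
Actual GDP = 7683 × (1 - 4.437/100) = 7683 × 0.95563 ≈ 7342 billion.

£7,342 billion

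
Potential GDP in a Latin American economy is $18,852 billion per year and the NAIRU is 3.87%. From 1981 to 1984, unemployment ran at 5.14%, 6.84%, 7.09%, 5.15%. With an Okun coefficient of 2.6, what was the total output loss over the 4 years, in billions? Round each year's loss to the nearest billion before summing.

$4,283 billion

Year 1981: gap = -2.6 × (5.14 - 3.87) = -3.302%, loss ≈ 18852 × 3.302/100 ≈ 622.
Year 1982: gap = -2.6 × (6.84 - 3.87) = -7.722%, loss ≈ 18852 × 7.722/100 ≈ 1456.
Year 1983: gap = -2.6 × (7.09 - 3.87) = -8.372%, loss ≈ 18852 × 8.372/100 ≈ 1578.
Year 1984: gap = -2.6 × (5.15 - 3.87) = -3.328%, loss ≈ 18852 × 3.328/100 ≈ 627.
Total lost output = 622 + 1456 + 1578 + 627 = 4283 billion.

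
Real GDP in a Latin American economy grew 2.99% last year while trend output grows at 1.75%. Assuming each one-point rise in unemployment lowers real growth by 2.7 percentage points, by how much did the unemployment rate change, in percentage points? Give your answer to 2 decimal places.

Growth-rate Okun's law: g_Y = g_Y* - β × Δu, so Δu = (g_Y* - g_Y)/β.
Δu = (1.75 - 2.99)/2.7 = -1.24/2.7 = -0.46 percentage points.

-0.46 percentage points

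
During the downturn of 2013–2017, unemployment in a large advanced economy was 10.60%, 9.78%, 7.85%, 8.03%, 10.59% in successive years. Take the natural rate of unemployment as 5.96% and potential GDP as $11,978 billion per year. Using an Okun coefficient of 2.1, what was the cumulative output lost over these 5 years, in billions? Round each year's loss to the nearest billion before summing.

Year 2013: gap = -2.1 × (10.6 - 5.96) = -9.744%, loss ≈ 11978 × 9.744/100 ≈ 1167.
Year 2014: gap = -2.1 × (9.78 - 5.96) = -8.022%, loss ≈ 11978 × 8.022/100 ≈ 961.
Year 2015: gap = -2.1 × (7.85 - 5.96) = -3.969%, loss ≈ 11978 × 3.969/100 ≈ 475.
Year 2016: gap = -2.1 × (8.03 - 5.96) = -4.347%, loss ≈ 11978 × 4.347/100 ≈ 521.
Year 2017: gap = -2.1 × (10.59 - 5.96) = -9.723%, loss ≈ 11978 × 9.723/100 ≈ 1165.
Total lost output = 1167 + 961 + 475 + 521 + 1165 = 4289 billion.

$4,289 billion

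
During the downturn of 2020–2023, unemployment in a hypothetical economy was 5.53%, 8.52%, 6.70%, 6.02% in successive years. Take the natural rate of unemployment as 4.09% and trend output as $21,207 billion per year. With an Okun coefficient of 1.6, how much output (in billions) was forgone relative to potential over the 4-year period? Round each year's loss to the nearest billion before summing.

$3,533 billion

Year 2020: gap = -1.6 × (5.53 - 4.09) = -2.304%, loss ≈ 21207 × 2.304/100 ≈ 489.
Year 2021: gap = -1.6 × (8.52 - 4.09) = -7.088%, loss ≈ 21207 × 7.088/100 ≈ 1503.
Year 2022: gap = -1.6 × (6.7 - 4.09) = -4.176%, loss ≈ 21207 × 4.176/100 ≈ 886.
Year 2023: gap = -1.6 × (6.02 - 4.09) = -3.088%, loss ≈ 21207 × 3.088/100 ≈ 655.
Total lost output = 489 + 1503 + 886 + 655 = 3533 billion.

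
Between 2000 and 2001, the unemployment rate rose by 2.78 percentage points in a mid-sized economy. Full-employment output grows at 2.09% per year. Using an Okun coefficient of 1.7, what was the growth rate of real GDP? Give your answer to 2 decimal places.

-2.64%

Growth-rate Okun's law: g_Y = g_Y* - β × Δu.
g_Y = 2.09 - 1.7 × (2.78) = 2.09 - 4.726 = -2.636%, i.e. -2.64% to 2 d.p.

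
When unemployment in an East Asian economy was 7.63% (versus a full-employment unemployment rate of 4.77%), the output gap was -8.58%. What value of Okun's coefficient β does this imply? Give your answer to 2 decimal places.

β ≈ 3.00

Okun's law: output gap = -β × (u - u*).
-8.58 = -β × (7.63 - 4.77) = -β × 2.86, so β = 8.58/2.86 = 3.00.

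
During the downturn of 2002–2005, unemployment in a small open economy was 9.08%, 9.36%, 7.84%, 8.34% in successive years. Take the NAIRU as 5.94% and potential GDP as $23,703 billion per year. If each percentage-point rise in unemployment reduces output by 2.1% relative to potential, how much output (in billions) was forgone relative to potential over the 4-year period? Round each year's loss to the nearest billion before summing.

$5,406 billion

Year 2002: gap = -2.1 × (9.08 - 5.94) = -6.594%, loss ≈ 23703 × 6.594/100 ≈ 1563.
Year 2003: gap = -2.1 × (9.36 - 5.94) = -7.182%, loss ≈ 23703 × 7.182/100 ≈ 1702.
Year 2004: gap = -2.1 × (7.84 - 5.94) = -3.99%, loss ≈ 23703 × 3.99/100 ≈ 946.
Year 2005: gap = -2.1 × (8.34 - 5.94) = -5.04%, loss ≈ 23703 × 5.04/100 ≈ 1195.
Total lost output = 1563 + 1702 + 946 + 1195 = 5406 billion.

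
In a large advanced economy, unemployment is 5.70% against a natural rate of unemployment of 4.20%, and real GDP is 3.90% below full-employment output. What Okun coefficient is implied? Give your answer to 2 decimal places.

β ≈ 2.60

Okun's law: output gap = -β × (u - u*).
-3.90 = -β × (5.7 - 4.2) = -β × 1.5, so β = 3.9/1.5 = 2.60.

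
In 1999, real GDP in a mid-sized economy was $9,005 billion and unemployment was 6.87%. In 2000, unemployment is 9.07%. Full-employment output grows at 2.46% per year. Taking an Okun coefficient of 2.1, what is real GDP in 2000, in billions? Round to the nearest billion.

Δu = 9.07 - 6.87 = 2.2 points.
Okun's law (growth form): g_Y = g_Y* - β × Δu = 2.46 - 2.1 × (2.20) = 2.46 - 4.62 = -2.16%.
Real GDP in the next year = 9005 × (1 - 2.16/100) = 9005 × 0.9784 ≈ 8810 billion.

$8,810 billion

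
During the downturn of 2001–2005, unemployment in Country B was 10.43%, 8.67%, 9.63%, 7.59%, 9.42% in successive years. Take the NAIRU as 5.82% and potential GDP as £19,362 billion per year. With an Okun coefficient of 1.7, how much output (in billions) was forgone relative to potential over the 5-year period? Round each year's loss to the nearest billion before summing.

£5,477 billion

Year 2001: gap = -1.7 × (10.43 - 5.82) = -7.837%, loss ≈ 19362 × 7.837/100 ≈ 1517.
Year 2002: gap = -1.7 × (8.67 - 5.82) = -4.845%, loss ≈ 19362 × 4.845/100 ≈ 938.
Year 2003: gap = -1.7 × (9.63 - 5.82) = -6.477%, loss ≈ 19362 × 6.477/100 ≈ 1254.
Year 2004: gap = -1.7 × (7.59 - 5.82) = -3.009%, loss ≈ 19362 × 3.009/100 ≈ 583.
Year 2005: gap = -1.7 × (9.42 - 5.82) = -6.12%, loss ≈ 19362 × 6.12/100 ≈ 1185.
Total lost output = 1517 + 938 + 1254 + 583 + 1185 = 5477 billion.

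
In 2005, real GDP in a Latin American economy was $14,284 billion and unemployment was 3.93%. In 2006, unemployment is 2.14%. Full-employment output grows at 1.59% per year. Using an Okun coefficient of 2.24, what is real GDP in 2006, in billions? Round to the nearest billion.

$15,084 billion

Δu = 2.14 - 3.93 = -1.79 points.
Okun's law (growth form): g_Y = g_Y* - β × Δu = 1.59 - 2.24 × (-1.79) = 1.59 + 4.0096 = 5.5996%.
Real GDP in the next year = 14284 × (1 + 5.5996/100) = 14284 × 1.055996 ≈ 15084 billion.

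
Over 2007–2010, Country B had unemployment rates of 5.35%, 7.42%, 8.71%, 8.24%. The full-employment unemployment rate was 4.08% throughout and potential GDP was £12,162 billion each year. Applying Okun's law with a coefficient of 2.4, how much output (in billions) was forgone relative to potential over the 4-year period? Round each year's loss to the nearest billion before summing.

£3,911 billion

Year 2007: gap = -2.4 × (5.35 - 4.08) = -3.048%, loss ≈ 12162 × 3.048/100 ≈ 371.
Year 2008: gap = -2.4 × (7.42 - 4.08) = -8.016%, loss ≈ 12162 × 8.016/100 ≈ 975.
Year 2009: gap = -2.4 × (8.71 - 4.08) = -11.112%, loss ≈ 12162 × 11.112/100 ≈ 1351.
Year 2010: gap = -2.4 × (8.24 - 4.08) = -9.984%, loss ≈ 12162 × 9.984/100 ≈ 1214.
Total lost output = 371 + 975 + 1351 + 1214 = 3911 billion.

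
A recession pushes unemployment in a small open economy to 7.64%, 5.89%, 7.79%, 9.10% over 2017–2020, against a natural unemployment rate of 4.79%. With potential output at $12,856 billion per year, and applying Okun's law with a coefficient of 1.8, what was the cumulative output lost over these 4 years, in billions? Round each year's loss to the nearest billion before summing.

$2,606 billion

Year 2017: gap = -1.8 × (7.64 - 4.79) = -5.13%, loss ≈ 12856 × 5.13/100 ≈ 660.
Year 2018: gap = -1.8 × (5.89 - 4.79) = -1.98%, loss ≈ 12856 × 1.98/100 ≈ 255.
Year 2019: gap = -1.8 × (7.79 - 4.79) = -5.4%, loss ≈ 12856 × 5.4/100 ≈ 694.
Year 2020: gap = -1.8 × (9.1 - 4.79) = -7.758%, loss ≈ 12856 × 7.758/100 ≈ 997.
Total lost output = 660 + 255 + 694 + 997 = 2606 billion.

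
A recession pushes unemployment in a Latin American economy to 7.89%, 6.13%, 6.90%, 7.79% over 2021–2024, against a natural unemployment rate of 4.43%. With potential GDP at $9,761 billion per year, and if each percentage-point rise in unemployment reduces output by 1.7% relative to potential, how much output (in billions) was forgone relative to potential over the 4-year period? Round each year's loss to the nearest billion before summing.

$1,824 billion

Year 2021: gap = -1.7 × (7.89 - 4.43) = -5.882%, loss ≈ 9761 × 5.882/100 ≈ 574.
Year 2022: gap = -1.7 × (6.13 - 4.43) = -2.89%, loss ≈ 9761 × 2.89/100 ≈ 282.
Year 2023: gap = -1.7 × (6.9 - 4.43) = -4.199%, loss ≈ 9761 × 4.199/100 ≈ 410.
Year 2024: gap = -1.7 × (7.79 - 4.43) = -5.712%, loss ≈ 9761 × 5.712/100 ≈ 558.
Total lost output = 574 + 282 + 410 + 558 = 1824 billion.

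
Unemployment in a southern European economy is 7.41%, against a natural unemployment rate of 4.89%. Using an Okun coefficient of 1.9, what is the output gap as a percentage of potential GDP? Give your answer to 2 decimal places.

-4.79%

The unemployment gap is 7.41 - 4.89 = 2.52 percentage points.
Okun's law gives an output gap of -1.9 × 2.52 = -4.788%, i.e. 4.79% below potential.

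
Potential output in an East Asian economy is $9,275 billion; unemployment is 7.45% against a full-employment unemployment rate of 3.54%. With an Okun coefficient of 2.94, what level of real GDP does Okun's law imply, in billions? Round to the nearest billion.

$8,209 billion

Unemployment gap = 7.45 - 3.54 = 3.91 points, so the output gap is -2.94 × 3.91 = -11.4954%.
Actual GDP = 9275 × (1 - 11.4954/100) = 9275 × 0.885046 ≈ 8209 billion.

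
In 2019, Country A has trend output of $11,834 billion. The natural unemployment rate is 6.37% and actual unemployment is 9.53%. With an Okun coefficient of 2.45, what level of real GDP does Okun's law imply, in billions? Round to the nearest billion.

Unemployment gap = 9.53 - 6.37 = 3.16 points, so the output gap is -2.45 × 3.16 = -7.742%.
Actual GDP = 11834 × (1 - 7.742/100) = 11834 × 0.92258 ≈ 10918 billion.

$10,918 billion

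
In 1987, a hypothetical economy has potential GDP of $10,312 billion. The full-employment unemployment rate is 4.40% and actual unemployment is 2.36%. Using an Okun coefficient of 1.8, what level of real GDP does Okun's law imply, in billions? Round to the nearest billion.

$10,691 billion

Unemployment gap = 2.36 - 4.4 = -2.04 points, so the output gap is -1.8 × (-2.04) = 3.672%.
Actual GDP = 10312 × (1 + 3.672/100) = 10312 × 1.03672 ≈ 10691 billion.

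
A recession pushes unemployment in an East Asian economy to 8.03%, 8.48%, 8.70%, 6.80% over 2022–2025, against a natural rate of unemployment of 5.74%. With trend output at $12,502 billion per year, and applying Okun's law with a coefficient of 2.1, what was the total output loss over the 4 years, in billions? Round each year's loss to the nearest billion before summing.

$2,375 billion

Year 2022: gap = -2.1 × (8.03 - 5.74) = -4.809%, loss ≈ 12502 × 4.809/100 ≈ 601.
Year 2023: gap = -2.1 × (8.48 - 5.74) = -5.754%, loss ≈ 12502 × 5.754/100 ≈ 719.
Year 2024: gap = -2.1 × (8.7 - 5.74) = -6.216%, loss ≈ 12502 × 6.216/100 ≈ 777.
Year 2025: gap = -2.1 × (6.8 - 5.74) = -2.226%, loss ≈ 12502 × 2.226/100 ≈ 278.
Total lost output = 601 + 719 + 777 + 278 = 2375 billion.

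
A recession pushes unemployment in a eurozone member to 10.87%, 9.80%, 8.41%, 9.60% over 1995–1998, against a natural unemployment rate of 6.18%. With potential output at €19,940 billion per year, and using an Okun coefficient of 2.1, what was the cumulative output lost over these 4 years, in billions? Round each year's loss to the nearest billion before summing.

Year 1995: gap = -2.1 × (10.87 - 6.18) = -9.849%, loss ≈ 19940 × 9.849/100 ≈ 1964.
Year 1996: gap = -2.1 × (9.8 - 6.18) = -7.602%, loss ≈ 19940 × 7.602/100 ≈ 1516.
Year 1997: gap = -2.1 × (8.41 - 6.18) = -4.683%, loss ≈ 19940 × 4.683/100 ≈ 934.
Year 1998: gap = -2.1 × (9.6 - 6.18) = -7.182%, loss ≈ 19940 × 7.182/100 ≈ 1432.
Total lost output = 1964 + 1516 + 934 + 1432 = 5846 billion.

€5,846 billion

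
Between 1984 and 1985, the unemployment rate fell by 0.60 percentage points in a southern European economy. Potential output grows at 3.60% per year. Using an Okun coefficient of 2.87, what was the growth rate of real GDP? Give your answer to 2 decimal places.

5.32%

Growth-rate Okun's law: g_Y = g_Y* - β × Δu.
g_Y = 3.60 - 2.87 × (-0.60) = 3.6 + 1.722 = 5.322%, i.e. 5.32% to 2 d.p.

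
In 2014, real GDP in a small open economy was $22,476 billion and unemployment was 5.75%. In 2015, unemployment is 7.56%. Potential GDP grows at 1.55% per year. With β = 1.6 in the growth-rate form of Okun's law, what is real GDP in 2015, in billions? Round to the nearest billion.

$22,173 billion

Δu = 7.56 - 5.75 = 1.81 points.
Okun's law (growth form): g_Y = g_Y* - β × Δu = 1.55 - 1.6 × (1.81) = 1.55 - 2.896 = -1.346%.
Real GDP in the next year = 22476 × (1 - 1.346/100) = 22476 × 0.98654 ≈ 22173 billion.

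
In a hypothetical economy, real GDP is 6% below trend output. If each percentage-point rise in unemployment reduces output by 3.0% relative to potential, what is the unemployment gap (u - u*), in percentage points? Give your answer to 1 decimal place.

2.0 percentage points

Okun's law: output gap = -β × (u - u*), so u - u* = -(output gap)/β.
u - u* = -(-6)/3.0 = 2 percentage points.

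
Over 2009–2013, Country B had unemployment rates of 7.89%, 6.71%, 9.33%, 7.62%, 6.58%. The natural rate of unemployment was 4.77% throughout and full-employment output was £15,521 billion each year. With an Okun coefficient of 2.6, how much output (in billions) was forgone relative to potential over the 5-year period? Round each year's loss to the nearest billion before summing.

Year 2009: gap = -2.6 × (7.89 - 4.77) = -8.112%, loss ≈ 15521 × 8.112/100 ≈ 1259.
Year 2010: gap = -2.6 × (6.71 - 4.77) = -5.044%, loss ≈ 15521 × 5.044/100 ≈ 783.
Year 2011: gap = -2.6 × (9.33 - 4.77) = -11.856%, loss ≈ 15521 × 11.856/100 ≈ 1840.
Year 2012: gap = -2.6 × (7.62 - 4.77) = -7.41%, loss ≈ 15521 × 7.41/100 ≈ 1150.
Year 2013: gap = -2.6 × (6.58 - 4.77) = -4.706%, loss ≈ 15521 × 4.706/100 ≈ 730.
Total lost output = 1259 + 783 + 1840 + 1150 + 730 = 5762 billion.

£5,762 billion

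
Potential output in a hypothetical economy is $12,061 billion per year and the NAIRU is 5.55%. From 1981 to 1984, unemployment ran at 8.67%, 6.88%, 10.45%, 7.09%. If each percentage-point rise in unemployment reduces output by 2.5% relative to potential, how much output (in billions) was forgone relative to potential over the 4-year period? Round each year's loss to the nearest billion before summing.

Year 1981: gap = -2.5 × (8.67 - 5.55) = -7.8%, loss ≈ 12061 × 7.8/100 ≈ 941.
Year 1982: gap = -2.5 × (6.88 - 5.55) = -3.325%, loss ≈ 12061 × 3.325/100 ≈ 401.
Year 1983: gap = -2.5 × (10.45 - 5.55) = -12.25%, loss ≈ 12061 × 12.25/100 ≈ 1477.
Year 1984: gap = -2.5 × (7.09 - 5.55) = -3.85%, loss ≈ 12061 × 3.85/100 ≈ 464.
Total lost output = 941 + 401 + 1477 + 464 = 3283 billion.

$3,283 billion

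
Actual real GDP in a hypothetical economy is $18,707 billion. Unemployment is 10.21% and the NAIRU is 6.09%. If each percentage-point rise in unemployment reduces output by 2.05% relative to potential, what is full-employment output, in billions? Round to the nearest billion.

$20,433 billion

Unemployment gap = 10.21 - 6.09 = 4.12 points, so output gap = -2.05 × 4.12 = -8.446%.
Since Y = Y* × (1 + gap/100), Y* = 18707/0.91554 ≈ 20433 billion.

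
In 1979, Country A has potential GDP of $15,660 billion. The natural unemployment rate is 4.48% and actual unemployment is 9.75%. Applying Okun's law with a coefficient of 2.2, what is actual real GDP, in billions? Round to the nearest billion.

Unemployment gap = 9.75 - 4.48 = 5.27 points, so the output gap is -2.2 × 5.27 = -11.594%.
Actual GDP = 15660 × (1 - 11.594/100) = 15660 × 0.88406 ≈ 13844 billion.

$13,844 billion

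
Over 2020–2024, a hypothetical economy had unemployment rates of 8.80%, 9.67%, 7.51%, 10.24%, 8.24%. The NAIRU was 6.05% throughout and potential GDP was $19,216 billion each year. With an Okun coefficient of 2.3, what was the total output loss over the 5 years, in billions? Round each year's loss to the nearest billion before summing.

$6,280 billion

Year 2020: gap = -2.3 × (8.8 - 6.05) = -6.325%, loss ≈ 19216 × 6.325/100 ≈ 1215.
Year 2021: gap = -2.3 × (9.67 - 6.05) = -8.326%, loss ≈ 19216 × 8.326/100 ≈ 1600.
Year 2022: gap = -2.3 × (7.51 - 6.05) = -3.358%, loss ≈ 19216 × 3.358/100 ≈ 645.
Year 2023: gap = -2.3 × (10.24 - 6.05) = -9.637%, loss ≈ 19216 × 9.637/100 ≈ 1852.
Year 2024: gap = -2.3 × (8.24 - 6.05) = -5.037%, loss ≈ 19216 × 5.037/100 ≈ 968.
Total lost output = 1215 + 1600 + 645 + 1852 + 968 = 6280 billion.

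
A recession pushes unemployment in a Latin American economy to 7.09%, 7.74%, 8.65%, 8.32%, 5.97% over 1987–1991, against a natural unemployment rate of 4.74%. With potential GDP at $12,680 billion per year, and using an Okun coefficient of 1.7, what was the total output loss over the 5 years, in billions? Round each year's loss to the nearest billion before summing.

$3,034 billion

Year 1987: gap = -1.7 × (7.09 - 4.74) = -3.995%, loss ≈ 12680 × 3.995/100 ≈ 507.
Year 1988: gap = -1.7 × (7.74 - 4.74) = -5.1%, loss ≈ 12680 × 5.1/100 ≈ 647.
Year 1989: gap = -1.7 × (8.65 - 4.74) = -6.647%, loss ≈ 12680 × 6.647/100 ≈ 843.
Year 1990: gap = -1.7 × (8.32 - 4.74) = -6.086%, loss ≈ 12680 × 6.086/100 ≈ 772.
Year 1991: gap = -1.7 × (5.97 - 4.74) = -2.091%, loss ≈ 12680 × 2.091/100 ≈ 265.
Total lost output = 507 + 647 + 843 + 772 + 265 = 3034 billion.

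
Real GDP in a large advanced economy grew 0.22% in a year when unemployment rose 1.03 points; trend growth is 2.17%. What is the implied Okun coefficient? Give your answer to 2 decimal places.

Growth form: g_Y = g_Y* - β × Δu, so β = (g_Y* - g_Y)/Δu.
β = (2.17 - 0.22)/1.03 = 1.95/1.03 = 1.89.

β ≈ 1.89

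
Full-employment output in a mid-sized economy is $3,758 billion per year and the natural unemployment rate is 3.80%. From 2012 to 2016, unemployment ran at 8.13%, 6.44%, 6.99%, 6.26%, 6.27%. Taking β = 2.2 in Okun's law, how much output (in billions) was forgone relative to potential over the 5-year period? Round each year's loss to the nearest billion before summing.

$1,247 billion

Year 2012: gap = -2.2 × (8.13 - 3.8) = -9.526%, loss ≈ 3758 × 9.526/100 ≈ 358.
Year 2013: gap = -2.2 × (6.44 - 3.8) = -5.808%, loss ≈ 3758 × 5.808/100 ≈ 218.
Year 2014: gap = -2.2 × (6.99 - 3.8) = -7.018%, loss ≈ 3758 × 7.018/100 ≈ 264.
Year 2015: gap = -2.2 × (6.26 - 3.8) = -5.412%, loss ≈ 3758 × 5.412/100 ≈ 203.
Year 2016: gap = -2.2 × (6.27 - 3.8) = -5.434%, loss ≈ 3758 × 5.434/100 ≈ 204.
Total lost output = 358 + 218 + 264 + 203 + 204 = 1247 billion.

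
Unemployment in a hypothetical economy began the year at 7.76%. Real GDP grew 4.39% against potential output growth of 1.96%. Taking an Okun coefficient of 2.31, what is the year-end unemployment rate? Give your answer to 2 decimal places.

Growth-rate Okun's law: g_Y = g_Y* - β × Δu, so Δu = (g_Y* - g_Y)/β.
Δu = (1.96 - 4.39)/2.31 = -2.43/2.31 = -1.05 percentage points.
Year-end unemployment = 7.76 - 1.05 = 6.71%.

6.71%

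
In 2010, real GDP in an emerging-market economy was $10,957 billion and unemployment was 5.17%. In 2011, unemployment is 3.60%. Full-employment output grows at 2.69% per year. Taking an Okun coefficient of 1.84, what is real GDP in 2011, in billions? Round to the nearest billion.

Δu = 3.6 - 5.17 = -1.57 points.
Okun's law (growth form): g_Y = g_Y* - β × Δu = 2.69 - 1.84 × (-1.57) = 2.69 + 2.8888 = 5.5788%.
Real GDP in the next year = 10957 × (1 + 5.5788/100) = 10957 × 1.055788 ≈ 11568 billion.

$11,568 billion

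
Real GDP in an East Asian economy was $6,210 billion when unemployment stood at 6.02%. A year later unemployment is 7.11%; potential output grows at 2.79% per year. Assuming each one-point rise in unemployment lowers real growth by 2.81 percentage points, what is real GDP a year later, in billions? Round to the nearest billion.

$6,193 billion

Δu = 7.11 - 6.02 = 1.09 points.
Okun's law (growth form): g_Y = g_Y* - β × Δu = 2.79 - 2.81 × (1.09) = 2.79 - 3.0629 = -0.2729%.
Real GDP in the next year = 6210 × (1 - 0.2729/100) = 6210 × 0.997271 ≈ 6193 billion.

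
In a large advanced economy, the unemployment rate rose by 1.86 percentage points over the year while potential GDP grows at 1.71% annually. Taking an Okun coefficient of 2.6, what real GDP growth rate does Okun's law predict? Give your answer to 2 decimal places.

Growth-rate Okun's law: g_Y = g_Y* - β × Δu.
g_Y = 1.71 - 2.6 × (1.86) = 1.71 - 4.836 = -3.126%, i.e. -3.13% to 2 d.p.

-3.13%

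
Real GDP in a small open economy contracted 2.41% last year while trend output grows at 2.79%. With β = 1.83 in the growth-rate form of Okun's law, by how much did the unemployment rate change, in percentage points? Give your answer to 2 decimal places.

2.84 percentage points

Growth-rate Okun's law: g_Y = g_Y* - β × Δu, so Δu = (g_Y* - g_Y)/β.
Δu = (2.79 + 2.41)/1.83 = 5.2/1.83 = 2.84 percentage points.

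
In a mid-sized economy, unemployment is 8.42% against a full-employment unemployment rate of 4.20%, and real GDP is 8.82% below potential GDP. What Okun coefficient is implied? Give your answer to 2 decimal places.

β ≈ 2.09

Okun's law: output gap = -β × (u - u*).
-8.82 = -β × (8.42 - 4.2) = -β × 4.22, so β = 8.82/4.22 = 2.09.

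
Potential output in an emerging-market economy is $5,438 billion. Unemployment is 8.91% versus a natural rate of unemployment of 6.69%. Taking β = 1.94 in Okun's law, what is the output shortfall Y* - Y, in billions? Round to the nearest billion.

$234 billion

Output gap = -1.94 × (8.91 - 6.69) = -1.94 × 2.22 = -4.3068%.
Actual GDP ≈ 5438 × 0.956932 ≈ 5204 billion, so the shortfall is 5438 - 5204 = 234 billion.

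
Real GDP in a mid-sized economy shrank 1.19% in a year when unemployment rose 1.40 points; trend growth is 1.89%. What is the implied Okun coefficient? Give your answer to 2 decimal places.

Growth form: g_Y = g_Y* - β × Δu, so β = (g_Y* - g_Y)/Δu.
β = (1.89 + 1.19)/1.40 = 3.08/1.40 = 2.20.

β ≈ 2.20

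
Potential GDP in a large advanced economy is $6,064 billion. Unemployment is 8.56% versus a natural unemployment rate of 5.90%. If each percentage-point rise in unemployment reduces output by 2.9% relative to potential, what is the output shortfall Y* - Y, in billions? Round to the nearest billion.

$468 billion

Output gap = -2.9 × (8.56 - 5.9) = -2.9 × 2.66 = -7.714%.
Actual GDP ≈ 6064 × 0.92286 ≈ 5596 billion, so the shortfall is 6064 - 5596 = 468 billion.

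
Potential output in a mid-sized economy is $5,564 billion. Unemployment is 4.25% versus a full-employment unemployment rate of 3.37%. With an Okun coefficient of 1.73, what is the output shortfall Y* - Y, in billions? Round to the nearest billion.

$85 billion

Output gap = -1.73 × (4.25 - 3.37) = -1.73 × 0.88 = -1.5224%.
Actual GDP ≈ 5564 × 0.984776 ≈ 5479 billion, so the shortfall is 5564 - 5479 = 85 billion.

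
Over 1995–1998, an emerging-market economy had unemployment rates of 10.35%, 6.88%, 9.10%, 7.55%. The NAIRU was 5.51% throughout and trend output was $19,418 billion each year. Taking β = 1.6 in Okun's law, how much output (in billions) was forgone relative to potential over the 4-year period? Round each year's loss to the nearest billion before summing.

$3,679 billion

Year 1995: gap = -1.6 × (10.35 - 5.51) = -7.744%, loss ≈ 19418 × 7.744/100 ≈ 1504.
Year 1996: gap = -1.6 × (6.88 - 5.51) = -2.192%, loss ≈ 19418 × 2.192/100 ≈ 426.
Year 1997: gap = -1.6 × (9.1 - 5.51) = -5.744%, loss ≈ 19418 × 5.744/100 ≈ 1115.
Year 1998: gap = -1.6 × (7.55 - 5.51) = -3.264%, loss ≈ 19418 × 3.264/100 ≈ 634.
Total lost output = 1504 + 426 + 1115 + 634 = 3679 billion.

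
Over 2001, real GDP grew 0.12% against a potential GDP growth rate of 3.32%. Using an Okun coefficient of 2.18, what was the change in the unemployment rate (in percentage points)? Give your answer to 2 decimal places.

Growth-rate Okun's law: g_Y = g_Y* - β × Δu, so Δu = (g_Y* - g_Y)/β.
Δu = (3.32 - 0.12)/2.18 = 3.2/2.18 = 1.47 percentage points.

1.47 percentage points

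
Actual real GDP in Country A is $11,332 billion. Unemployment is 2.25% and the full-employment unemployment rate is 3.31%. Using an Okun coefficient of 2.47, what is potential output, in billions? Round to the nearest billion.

Unemployment gap = 2.25 - 3.31 = -1.06 points, so output gap = -2.47 × (-1.06) = 2.6182%.
Since Y = Y* × (1 + gap/100), Y* = 11332/1.026182 ≈ 11043 billion.

$11,043 billion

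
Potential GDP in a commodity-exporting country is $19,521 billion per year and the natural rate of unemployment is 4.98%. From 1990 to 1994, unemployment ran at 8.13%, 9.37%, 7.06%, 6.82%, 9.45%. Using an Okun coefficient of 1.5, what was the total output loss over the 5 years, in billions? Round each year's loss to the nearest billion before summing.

Year 1990: gap = -1.5 × (8.13 - 4.98) = -4.725%, loss ≈ 19521 × 4.725/100 ≈ 922.
Year 1991: gap = -1.5 × (9.37 - 4.98) = -6.585%, loss ≈ 19521 × 6.585/100 ≈ 1285.
Year 1992: gap = -1.5 × (7.06 - 4.98) = -3.12%, loss ≈ 19521 × 3.12/100 ≈ 609.
Year 1993: gap = -1.5 × (6.82 - 4.98) = -2.76%, loss ≈ 19521 × 2.76/100 ≈ 539.
Year 1994: gap = -1.5 × (9.45 - 4.98) = -6.705%, loss ≈ 19521 × 6.705/100 ≈ 1309.
Total lost output = 922 + 1285 + 609 + 539 + 1309 = 4664 billion.

$4,664 billion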